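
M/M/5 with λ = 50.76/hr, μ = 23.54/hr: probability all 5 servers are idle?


a = λ/μ = 50.76/23.54 = 2.1563; ρ = a/c = 0.4313
Σ_{k=0}^{4} a^k/k! (terms k=0..4) = 1.00000 + 2.15633 + 2.32488 + 1.67107 + 0.90084 = 8.05312
Tail: a^5/(5!(1−ρ)) = 46.62038/(120·0.5687) = 0.68310
P₀ = 1/(8.05312 + 0.68310) = 1/8.73622 = 0.114466

Final: 0.114466


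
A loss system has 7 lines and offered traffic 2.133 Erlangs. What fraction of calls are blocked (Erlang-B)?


B(c,a) = (a^c/c!) / Σ_{k=0}^{c} a^k/k!
a^7/7! = 0.039857
Σ terms (k=0..7): 1.00000 + 2.13300 + 2.27484 + 1.61741 + 0.86249 + 0.36794 + 0.13080 + 0.03986 = 8.426340
B = 0.039857/8.426340 = 0.004730

Final: 0.004730


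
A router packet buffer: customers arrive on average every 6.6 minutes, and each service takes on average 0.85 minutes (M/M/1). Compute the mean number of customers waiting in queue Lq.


λ = 60/6.6 = 9.0909 /hr
μ = 60/0.85 = 70.5882 /hr
ρ = λ/μ = 9.0909/70.5882 = 0.1288
Lq = ρ²/(1−ρ) = 0.01659/0.8712 = 0.01904

Final: 0.01904


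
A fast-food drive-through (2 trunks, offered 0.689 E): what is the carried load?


B(2,0.689) = 0.123217 (Erlang-B)
Carried load = a(1 − B) = 0.689·(1 − 0.123217) = 0.689·0.876783 = 0.6041 E

Final: 0.6041 Erlangs


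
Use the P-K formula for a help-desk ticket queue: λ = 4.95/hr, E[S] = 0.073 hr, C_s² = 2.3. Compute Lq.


ρ = λ·E[S] = 4.95·0.073 = 0.3614
Lq = ρ²(1+C_s²)/(2(1−ρ)) = 0.1306·(1+2.3)/(2·0.6386)
= 0.1306·3.3000/1.2773 = 0.33735

Final: 0.33735


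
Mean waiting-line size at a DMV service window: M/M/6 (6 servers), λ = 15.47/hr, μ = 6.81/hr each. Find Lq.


a = λ/μ = 2.2717; ρ = a/6 = 0.3786
P₀ = 0.102812
Lq = P₀·a^c·ρ / (c!·(1−ρ)²) = 0.102812·137.42293·0.3786/(720·0.38613)
= 0.01924

Final: 0.01924


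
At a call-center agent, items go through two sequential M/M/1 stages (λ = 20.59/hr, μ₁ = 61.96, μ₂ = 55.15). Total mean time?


Each node sees arrival rate λ = 20.59/hr (tandem ⇒ throughput preserved).
W₁ = 1/(μ₁−λ) = 1/(61.96−20.59) = 0.02417 hr
W₂ = 1/(μ₂−λ) = 1/(55.15−20.59) = 0.02894 hr
W_total = W₁ + W₂ = 0.02417 + 0.02894 = 0.05311 hr

Final: 0.05311 hr


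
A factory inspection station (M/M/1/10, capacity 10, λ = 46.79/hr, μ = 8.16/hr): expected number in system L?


ρ = 46.79/8.16 = 5.7341
L = ρ[1 − (K+1)ρ^K + Kρ^(K+1)] / [(1−ρ)(1−ρ^(K+1))]
Numerator: 5.7341·(1 − 11·38426326.132349 + 10·220339191.143702) = 10210669336.503628
Denominator: (-4.7341)·(-220339190.143702) = 1043100847.457258
L = 10210669336.503628/1043100847.457258 = 9.7888

Final: 9.7888


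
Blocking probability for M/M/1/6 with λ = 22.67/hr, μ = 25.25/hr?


ρ = λ/μ = 22.67/25.25 = 0.8978
P_K = (1−ρ)ρ^K/(1−ρ^(K+1)) = (0.1022·0.523770)/(1 − 0.470252)
= 0.053518/0.529748 = 0.101025

Final: 0.101025


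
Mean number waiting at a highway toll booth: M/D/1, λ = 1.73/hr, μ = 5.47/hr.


ρ = 1.73/5.47 = 0.3163
M/D/1: Lq = ρ²/(2(1−ρ)) = 0.1000/(2·0.6837) = 0.07315

Final: 0.07315


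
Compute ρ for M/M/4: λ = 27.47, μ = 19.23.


ρ = λ/(cμ) = 27.47/(4·19.23) = 27.47/76.92 = 0.3571

Final: 0.3571


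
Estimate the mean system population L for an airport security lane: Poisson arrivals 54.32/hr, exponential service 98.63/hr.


ρ = λ/μ = 54.32/98.63 = 0.5507
L = ρ/(1−ρ) = 0.5507/(1 − 0.5507) = 0.5507/0.4493 = 1.2259

Final: 1.2259


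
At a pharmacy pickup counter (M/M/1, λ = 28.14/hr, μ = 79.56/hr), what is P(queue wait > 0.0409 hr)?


ρ = 28.14/79.56 = 0.3537
P(Wq > t) = ρ·e^{−(μ−λ)t} = 0.3537·e^{−2.1031}
= 0.3537·0.122080 = 0.043179

Final: 0.043179


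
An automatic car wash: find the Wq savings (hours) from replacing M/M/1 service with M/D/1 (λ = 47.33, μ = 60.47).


ρ = 47.33/60.47 = 0.7827
Wq(M/M/1) = ρ/(μ−λ) = 0.7827/13.14 = 0.05957 hr
Wq(M/D/1) = ρ/(2(μ−λ)) = 0.02978 hr
Savings = 0.05957 − 0.02978 = 0.02978 hr

Final: 0.02978 hr


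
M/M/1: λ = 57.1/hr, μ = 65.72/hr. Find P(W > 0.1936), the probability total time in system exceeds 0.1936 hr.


W ~ Exponential(μ−λ) for M/M/1.
μ − λ = 65.72 − 57.1 = 8.6200
P(W > t) = e^{−(μ−λ)t} = e^{−1.6688} = 0.188467

Final: 0.188467


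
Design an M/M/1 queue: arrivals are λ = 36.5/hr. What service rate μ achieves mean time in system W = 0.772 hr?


W = 1/(μ−λ) ⇒ μ − λ = 1/W = 1/0.772 = 1.2953
μ = λ + 1/W = 36.5 + 1.2953 = 37.7953 per hr

Final: 37.7953 /hr


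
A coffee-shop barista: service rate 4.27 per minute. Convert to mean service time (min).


Mean service time = 1/μ = 1/4.27 minute = 0.23419 minute
In minutes: 0.23419 × 1 = 0.2342 min

Final: 0.2342 min


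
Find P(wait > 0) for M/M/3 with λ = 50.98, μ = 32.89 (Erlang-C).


a = λ/μ = 1.5500; ρ = a/3 = 0.5167
P₀ = 0.198593 (from M/M/c formula)
C(c,a) = [a^c/(c!(1−ρ))]·P₀ = [3.72398/(6·0.4833)]·0.198593
= 1.28415·0.198593 = 0.255022

Final: 0.255022


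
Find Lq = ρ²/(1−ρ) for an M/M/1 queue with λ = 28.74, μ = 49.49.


ρ = 28.74/49.49 = 0.5807
Lq = ρ²/(1−ρ) = 0.3372/0.4193 = 0.8043

Final: 0.8043


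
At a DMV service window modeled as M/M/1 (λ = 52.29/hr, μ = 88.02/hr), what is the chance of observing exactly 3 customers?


ρ = 52.29/88.02 = 0.5941
P_n = (1−ρ)·ρ^n = (1 − 0.5941)·0.5941^3 = 0.4059·0.209658 = 0.085107

Final: 0.085107


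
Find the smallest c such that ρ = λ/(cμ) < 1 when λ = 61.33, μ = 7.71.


Stability requires cμ > λ ⇔ c > λ/μ.
λ/μ = 61.33/7.71 = 7.9546
Minimum integer c = ⌊7.9546⌋ + 1 = 8
Check: 8·7.71 = 61.68 > 61.33, while 7·7.71 = 53.97 ≤ 61.33

Final: 8 servers


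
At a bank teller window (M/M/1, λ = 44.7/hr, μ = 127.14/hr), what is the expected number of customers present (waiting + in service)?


ρ = λ/μ = 44.7/127.14 = 0.3516
L = ρ/(1−ρ) = 0.3516/(1 − 0.3516) = 0.3516/0.6484 = 0.5422

Final: 0.5422


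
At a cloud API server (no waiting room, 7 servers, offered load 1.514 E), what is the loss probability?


B(c,a) = (a^c/c!) / Σ_{k=0}^{c} a^k/k!
a^7/7! = 0.003618
Σ terms (k=0..7): 1.00000 + 1.51400 + 1.14610 + 0.57840 + 0.21892 + 0.06629 + 0.01673 + 0.003618 = 4.544054
B = 0.003618/4.544054 = 0.0007962

Final: 0.0007962


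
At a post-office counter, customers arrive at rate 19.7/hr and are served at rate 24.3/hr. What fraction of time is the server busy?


ρ = λ/μ = 19.7/24.3 = 0.8107

Final: 0.8107


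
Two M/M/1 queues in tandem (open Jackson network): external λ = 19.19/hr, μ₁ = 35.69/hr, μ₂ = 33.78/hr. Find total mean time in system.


Each node sees arrival rate λ = 19.19/hr (tandem ⇒ throughput preserved).
W₁ = 1/(μ₁−λ) = 1/(35.69−19.19) = 0.06061 hr
W₂ = 1/(μ₂−λ) = 1/(33.78−19.19) = 0.06854 hr
W_total = W₁ + W₂ = 0.06061 + 0.06854 = 0.12915 hr

Final: 0.12915 hr


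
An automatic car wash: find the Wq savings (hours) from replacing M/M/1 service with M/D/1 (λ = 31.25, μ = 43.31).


ρ = 31.25/43.31 = 0.7215
Wq(M/M/1) = ρ/(μ−λ) = 0.7215/12.06 = 0.05983 hr
Wq(M/D/1) = ρ/(2(μ−λ)) = 0.02991 hr
Savings = 0.05983 − 0.02991 = 0.02991 hr

Final: 0.02991 hr


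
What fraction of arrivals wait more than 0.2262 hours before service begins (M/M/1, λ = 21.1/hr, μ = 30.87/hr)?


ρ = 21.1/30.87 = 0.6835
P(Wq > t) = ρ·e^{−(μ−λ)t} = 0.6835·e^{−2.2100}
= 0.6835·0.109704 = 0.074984

Final: 0.074984


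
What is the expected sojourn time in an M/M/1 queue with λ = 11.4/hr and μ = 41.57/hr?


W = 1/(μ−λ) = 1/(41.57 − 11.4) = 1/30.17 = 0.03315 hr

Final: 0.03315 hr


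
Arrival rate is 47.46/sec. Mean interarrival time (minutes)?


Mean interarrival time = 1/λ = 1/47.46 second = 0.02107 second
In minutes: 0.02107 × 0.0166667 = 0.0003512 min

Final: 0.0003512 min


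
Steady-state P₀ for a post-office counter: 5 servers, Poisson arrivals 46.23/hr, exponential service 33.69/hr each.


a = λ/μ = 46.23/33.69 = 1.3722; ρ = a/c = 0.2744
Σ_{k=0}^{4} a^k/k! (terms k=0..4) = 1.00000 + 1.37222 + 0.94149 + 0.43064 + 0.14773 = 3.89208
Tail: a^5/(5!(1−ρ)) = 4.86535/(120·0.7256) = 0.05588
P₀ = 1/(3.89208 + 0.05588) = 1/3.94797 = 0.253295

Final: 0.253295


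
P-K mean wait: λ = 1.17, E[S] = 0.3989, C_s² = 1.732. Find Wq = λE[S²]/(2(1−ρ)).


ρ = λ·E[S] = 1.17·0.3989 = 0.4667
E[S²] = E[S]²(1+C_s²) = 0.3989²·(1+1.732) = 0.434719
Wq = λ·E[S²]/(2(1−ρ)) = 1.17·0.434719/(2·0.5333) = 0.47687 hr

Final: 0.47687 hr


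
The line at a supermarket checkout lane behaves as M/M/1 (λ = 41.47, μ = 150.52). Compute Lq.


ρ = 41.47/150.52 = 0.2755
Lq = ρ²/(1−ρ) = 0.07591/0.7245 = 0.1048

Final: 0.1048


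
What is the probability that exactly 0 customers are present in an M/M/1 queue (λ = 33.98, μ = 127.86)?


ρ = 33.98/127.86 = 0.2658
P_n = (1−ρ)·ρ^n = (1 − 0.2658)·0.2658^0 = 0.7342·1.000000 = 0.734241

Final: 0.734241


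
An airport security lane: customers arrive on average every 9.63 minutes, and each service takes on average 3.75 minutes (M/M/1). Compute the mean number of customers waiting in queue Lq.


λ = 60/9.63 = 6.2305 /hr
μ = 60/3.75 = 16.0000 /hr
ρ = λ/μ = 6.2305/16.0000 = 0.3894
Lq = ρ²/(1−ρ) = 0.1516/0.6106 = 0.2483

Final: 0.2483


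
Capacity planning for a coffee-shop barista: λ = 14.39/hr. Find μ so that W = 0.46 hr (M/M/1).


W = 1/(μ−λ) ⇒ μ − λ = 1/W = 1/0.46 = 2.1739
μ = λ + 1/W = 14.39 + 2.1739 = 16.5639 per hr

Final: 16.5639 /hr


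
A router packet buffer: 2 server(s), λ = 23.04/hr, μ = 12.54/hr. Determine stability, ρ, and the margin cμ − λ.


Total capacity cμ = 2·12.54 = 25.08/hr
ρ = λ/(cμ) = 23.04/25.08 = 0.9187
Stable ⇔ ρ < 1: YES
Spare capacity = cμ − λ = 25.08 − 23.04 = 2.04/hr

Final: ρ = 0.9187; stable; margin = 2.04/hr


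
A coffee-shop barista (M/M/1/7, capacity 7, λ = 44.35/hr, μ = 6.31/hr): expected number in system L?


ρ = 44.35/6.31 = 7.0285
L = ρ[1 − (K+1)ρ^K + Kρ^(K+1)] / [(1−ρ)(1−ρ^(K+1))]
Numerator: 7.0285·(1 − 8·847324.676473 + 7·5955443.645256) = 245362397.592262
Denominator: (-6.0285)·(-5955442.645256) = 35902541.715616
L = 245362397.592262/35902541.715616 = 6.8341

Final: 6.8341


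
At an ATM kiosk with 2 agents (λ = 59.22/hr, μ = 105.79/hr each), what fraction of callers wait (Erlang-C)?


a = λ/μ = 0.5598; ρ = a/2 = 0.2799
P₀ = 0.562629 (from M/M/c formula)
C(c,a) = [a^c/(c!(1−ρ))]·P₀ = [0.31336/(2·0.7201)]·0.562629
= 0.21758·0.562629 = 0.122418

Final: 0.122418


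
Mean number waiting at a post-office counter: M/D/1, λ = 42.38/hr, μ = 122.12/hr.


ρ = 42.38/122.12 = 0.3470
M/D/1: Lq = ρ²/(2(1−ρ)) = 0.1204/(2·0.6530) = 0.09222

Final: 0.09222


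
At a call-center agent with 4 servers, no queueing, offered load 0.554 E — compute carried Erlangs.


B(4,0.554) = 0.002256 (Erlang-B)
Carried load = a(1 − B) = 0.554·(1 − 0.002256) = 0.554·0.997744 = 0.5528 E

Final: 0.5528 Erlangs


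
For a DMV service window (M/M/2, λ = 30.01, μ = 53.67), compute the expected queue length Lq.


a = λ/μ = 0.5592; ρ = a/2 = 0.2796
P₀ = 0.563014
Lq = P₀·a^c·ρ / (c!·(1−ρ)²) = 0.563014·0.31266·0.2796/(2·0.51901)
= 0.04741

Final: 0.04741


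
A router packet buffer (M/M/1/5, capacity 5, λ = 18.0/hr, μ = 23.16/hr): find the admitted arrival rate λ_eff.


ρ = 0.7772; P_K = (1−ρ)ρ^5/(1−ρ^6) = 0.081041
λ_eff = λ(1 − P_K) = 18.0·(1 − 0.081041) = 18.0·0.918959 = 16.5413 /hr

Final: 16.5413 /hr


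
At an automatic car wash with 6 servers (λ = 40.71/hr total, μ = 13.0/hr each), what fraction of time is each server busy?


ρ = λ/(cμ) = 40.71/(6·13.0) = 40.71/78.00 = 0.5219

Final: 0.5219


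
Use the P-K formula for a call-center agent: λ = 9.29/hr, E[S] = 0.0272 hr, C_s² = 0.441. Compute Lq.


ρ = λ·E[S] = 9.29·0.0272 = 0.2527
Lq = ρ²(1+C_s²)/(2(1−ρ)) = 0.06385·(1+0.441)/(2·0.7473)
= 0.06385·1.4410/1.4946 = 0.06156

Final: 0.06156


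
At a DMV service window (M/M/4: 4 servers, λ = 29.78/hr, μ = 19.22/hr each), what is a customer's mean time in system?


a = 1.5494; ρ = 0.3874; P₀ = 0.210008
Lq = P₀·a^c·ρ/(c!(1−ρ)²) = 0.05205
Wq = Lq/λ = 0.05205/29.78 = 0.001748 hr
W = Wq + 1/μ = 0.001748 + 0.05203 = 0.05378 hr

Final: 0.05378 hr


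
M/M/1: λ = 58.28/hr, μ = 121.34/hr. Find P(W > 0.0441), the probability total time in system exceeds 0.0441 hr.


W ~ Exponential(μ−λ) for M/M/1.
μ − λ = 121.34 − 58.28 = 63.0600
P(W > t) = e^{−(μ−λ)t} = e^{−2.7809} = 0.061980

Final: 0.061980


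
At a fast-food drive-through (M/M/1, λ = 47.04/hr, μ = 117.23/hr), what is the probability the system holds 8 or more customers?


ρ = 47.04/117.23 = 0.4013
P(N ≥ n) = ρ^n = 0.4013^8 = 0.0006721

Final: 0.0006721


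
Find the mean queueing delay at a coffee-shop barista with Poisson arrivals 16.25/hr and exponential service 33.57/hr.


ρ = 16.25/33.57 = 0.4841
Wq = ρ/(μ−λ) = 0.4841/(33.57 − 16.25) = 0.4841/17.32 = 0.02795 hr

Final: 0.02795 hr


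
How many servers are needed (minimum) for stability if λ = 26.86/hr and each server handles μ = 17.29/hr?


Stability requires cμ > λ ⇔ c > λ/μ.
λ/μ = 26.86/17.29 = 1.5535
Minimum integer c = ⌊1.5535⌋ + 1 = 2
Check: 2·17.29 = 34.58 > 26.86, while 1·17.29 = 17.29 ≤ 26.86

Final: 2 servers


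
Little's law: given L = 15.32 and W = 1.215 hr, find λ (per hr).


λ = L/W = 15.32/1.215 = 12.6091 /hr

Final: 12.6091 /hr


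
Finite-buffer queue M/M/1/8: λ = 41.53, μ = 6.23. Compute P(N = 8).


ρ = λ/μ = 41.53/6.23 = 6.6661
P_K = (1−ρ)ρ^K/(1−ρ^(K+1)) = (-5.6661·3899339.737718)/(1 − 25993511.927358)
= -22094172.189640/-25993510.927358 = 0.849988

Final: 0.849988


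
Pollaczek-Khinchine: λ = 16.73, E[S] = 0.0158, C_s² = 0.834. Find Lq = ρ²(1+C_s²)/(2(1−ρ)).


ρ = λ·E[S] = 16.73·0.0158 = 0.2643
Lq = ρ²(1+C_s²)/(2(1−ρ)) = 0.06987·(1+0.834)/(2·0.7357)
= 0.06987·1.8340/1.4713 = 0.08710

Final: 0.08710


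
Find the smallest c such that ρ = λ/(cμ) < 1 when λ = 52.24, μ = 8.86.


Stability requires cμ > λ ⇔ c > λ/μ.
λ/μ = 52.24/8.86 = 5.8962
Minimum integer c = ⌊5.8962⌋ + 1 = 6
Check: 6·8.86 = 53.16 > 52.24, while 5·8.86 = 44.30 ≤ 52.24

Final: 6 servers


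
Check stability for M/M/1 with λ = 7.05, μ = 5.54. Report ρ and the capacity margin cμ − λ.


Total capacity cμ = 1·5.54 = 5.54/hr
ρ = λ/(cμ) = 7.05/5.54 = 1.2726
Stable ⇔ ρ < 1: NO
Spare capacity = cμ − λ = 5.54 − 7.05 = -1.51/hr

Final: ρ = 1.2726; unstable; margin = -1.51/hr


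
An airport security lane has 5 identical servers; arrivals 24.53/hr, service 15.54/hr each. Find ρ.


ρ = λ/(cμ) = 24.53/(5·15.54) = 24.53/77.70 = 0.3157

Final: 0.3157


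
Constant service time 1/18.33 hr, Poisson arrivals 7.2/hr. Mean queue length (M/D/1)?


ρ = 7.2/18.33 = 0.3928
M/D/1: Lq = ρ²/(2(1−ρ)) = 0.1543/(2·0.6072) = 0.12705

Final: 0.12705


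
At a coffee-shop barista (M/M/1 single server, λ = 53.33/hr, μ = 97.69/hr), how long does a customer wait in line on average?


ρ = 53.33/97.69 = 0.5459
Wq = ρ/(μ−λ) = 0.5459/(97.69 − 53.33) = 0.5459/44.36 = 0.01231 hr

Final: 0.01231 hr


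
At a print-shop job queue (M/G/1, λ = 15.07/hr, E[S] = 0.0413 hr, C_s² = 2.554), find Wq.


ρ = λ·E[S] = 15.07·0.0413 = 0.6224
E[S²] = E[S]²(1+C_s²) = 0.0413²·(1+2.554) = 0.006062
Wq = λ·E[S²]/(2(1−ρ)) = 15.07·0.006062/(2·0.3776) = 0.12096 hr

Final: 0.12096 hr


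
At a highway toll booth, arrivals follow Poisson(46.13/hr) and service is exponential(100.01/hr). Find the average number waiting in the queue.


ρ = 46.13/100.01 = 0.4613
Lq = ρ²/(1−ρ) = 0.2128/0.5387 = 0.3949

Final: 0.3949


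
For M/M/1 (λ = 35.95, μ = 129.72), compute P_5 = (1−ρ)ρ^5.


ρ = 35.95/129.72 = 0.2771
P_n = (1−ρ)·ρ^n = (1 − 0.2771)·0.2771^5 = 0.7229·0.001635 = 0.001182

Final: 0.001182


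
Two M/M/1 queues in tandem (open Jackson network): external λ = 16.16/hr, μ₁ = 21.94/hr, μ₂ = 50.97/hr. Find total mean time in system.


Each node sees arrival rate λ = 16.16/hr (tandem ⇒ throughput preserved).
W₁ = 1/(μ₁−λ) = 1/(21.94−16.16) = 0.17301 hr
W₂ = 1/(μ₂−λ) = 1/(50.97−16.16) = 0.02873 hr
W_total = W₁ + W₂ = 0.17301 + 0.02873 = 0.20174 hr

Final: 0.20174 hr


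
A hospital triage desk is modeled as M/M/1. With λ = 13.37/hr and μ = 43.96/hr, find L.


ρ = λ/μ = 13.37/43.96 = 0.3041
L = ρ/(1−ρ) = 0.3041/(1 − 0.3041) = 0.3041/0.6959 = 0.4371

Final: 0.4371


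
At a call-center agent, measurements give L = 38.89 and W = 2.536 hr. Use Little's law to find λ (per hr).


λ = L/W = 38.89/2.536 = 15.3352 /hr

Final: 15.3352 /hr


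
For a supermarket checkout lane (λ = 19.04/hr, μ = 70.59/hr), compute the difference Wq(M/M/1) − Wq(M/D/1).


ρ = 19.04/70.59 = 0.2697
Wq(M/M/1) = ρ/(μ−λ) = 0.2697/51.55 = 0.005232 hr
Wq(M/D/1) = ρ/(2(μ−λ)) = 0.002616 hr
Savings = 0.005232 − 0.002616 = 0.002616 hr

Final: 0.002616 hr


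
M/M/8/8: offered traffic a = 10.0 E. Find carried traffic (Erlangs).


B(8,10.0) = 0.338318 (Erlang-B)
Carried load = a(1 − B) = 10.0·(1 − 0.338318) = 10.0·0.661682 = 6.6168 E

Final: 6.6168 Erlangs


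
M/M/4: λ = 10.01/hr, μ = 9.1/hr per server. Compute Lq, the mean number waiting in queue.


a = λ/μ = 1.1000; ρ = a/4 = 0.2750
P₀ = 0.332118
Lq = P₀·a^c·ρ / (c!·(1−ρ)²) = 0.332118·1.46410·0.2750/(24·0.52563)
= 0.01060

Final: 0.01060


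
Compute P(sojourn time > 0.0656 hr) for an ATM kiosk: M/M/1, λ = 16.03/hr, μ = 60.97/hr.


W ~ Exponential(μ−λ) for M/M/1.
μ − λ = 60.97 − 16.03 = 44.9400
P(W > t) = e^{−(μ−λ)t} = e^{−2.9481} = 0.052441

Final: 0.052441


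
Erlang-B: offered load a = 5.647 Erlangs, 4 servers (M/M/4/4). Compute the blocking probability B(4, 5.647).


B(c,a) = (a^c/c!) / Σ_{k=0}^{c} a^k/k!
a^4/4! = 42.370141
Σ terms (k=0..4): 1.00000 + 5.64700 + 15.94430 + 30.01250 + 42.37014 = 94.973941
B = 42.370141/94.973941 = 0.446124

Final: 0.446124


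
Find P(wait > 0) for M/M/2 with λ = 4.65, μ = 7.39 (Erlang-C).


a = λ/μ = 0.6292; ρ = a/2 = 0.3146
P₀ = 0.521359 (from M/M/c formula)
C(c,a) = [a^c/(c!(1−ρ))]·P₀ = [0.39593/(2·0.6854)]·0.521359
= 0.28884·0.521359 = 0.150587

Final: 0.150587


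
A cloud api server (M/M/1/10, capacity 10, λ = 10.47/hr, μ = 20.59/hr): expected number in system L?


ρ = 10.47/20.59 = 0.5085
L = ρ[1 − (K+1)ρ^K + Kρ^(K+1)] / [(1−ρ)(1−ρ^(K+1))]
Numerator: 0.5085·(1 − 11·0.001156 + 10·0.0005878) = 0.505023
Denominator: (0.4915)·(0.999412) = 0.491212
L = 0.505023/0.491212 = 1.0281

Final: 1.0281


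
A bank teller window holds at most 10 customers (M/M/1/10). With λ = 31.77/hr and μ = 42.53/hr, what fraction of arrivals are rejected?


ρ = λ/μ = 31.77/42.53 = 0.7470
P_K = (1−ρ)ρ^K/(1−ρ^(K+1)) = (0.2530·0.054103)/(1 − 0.040415)
= 0.013688/0.959585 = 0.014264

Final: 0.014264


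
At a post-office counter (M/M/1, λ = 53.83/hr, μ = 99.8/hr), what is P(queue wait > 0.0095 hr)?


ρ = 53.83/99.8 = 0.5394
P(Wq > t) = ρ·e^{−(μ−λ)t} = 0.5394·e^{−0.4367}
= 0.5394·0.646156 = 0.348523

Final: 0.348523


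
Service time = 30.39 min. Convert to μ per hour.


μ = 1/(service time) in consistent units.
1 hour = 60 min, so μ = 60/30.39 = 1.9743 per hour

Final: 1.9743 /hr


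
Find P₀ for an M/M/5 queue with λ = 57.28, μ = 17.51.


a = λ/μ = 57.28/17.51 = 3.2713; ρ = a/c = 0.6543
Σ_{k=0}^{4} a^k/k! (terms k=0..4) = 1.00000 + 3.27127 + 5.35062 + 5.83444 + 4.77151 = 20.22785
Tail: a^5/(5!(1−ρ)) = 374.61427/(120·0.3457) = 9.02915
P₀ = 1/(20.22785 + 9.02915) = 1/29.25699 = 0.034180

Final: 0.034180


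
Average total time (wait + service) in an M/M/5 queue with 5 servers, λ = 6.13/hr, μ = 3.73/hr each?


a = 1.6434; ρ = 0.3287; P₀ = 0.192812
Lq = P₀·a^c·ρ/(c!(1−ρ)²) = 0.01405
Wq = Lq/λ = 0.01405/6.13 = 0.002292 hr
W = Wq + 1/μ = 0.002292 + 0.26810 = 0.27039 hr

Final: 0.27039 hr


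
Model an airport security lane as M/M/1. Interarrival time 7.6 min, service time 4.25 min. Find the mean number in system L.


λ = 60/7.6 = 7.8947 /hr
μ = 60/4.25 = 14.1176 /hr
ρ = λ/μ = 7.8947/14.1176 = 0.5592
L = ρ/(1−ρ) = 0.5592/0.4408 = 1.2687

Final: 1.2687


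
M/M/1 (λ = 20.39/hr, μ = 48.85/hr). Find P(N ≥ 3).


ρ = 20.39/48.85 = 0.4174
P(N ≥ n) = ρ^n = 0.4174^3 = 0.072721

Final: 0.072721


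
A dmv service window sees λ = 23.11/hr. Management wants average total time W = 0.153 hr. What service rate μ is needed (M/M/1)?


W = 1/(μ−λ) ⇒ μ − λ = 1/W = 1/0.153 = 6.5359
μ = λ + 1/W = 23.11 + 6.5359 = 29.6459 per hr

Final: 29.6459 /hr


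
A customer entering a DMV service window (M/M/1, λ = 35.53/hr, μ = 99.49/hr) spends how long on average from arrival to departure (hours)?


W = 1/(μ−λ) = 1/(99.49 − 35.53) = 1/63.96 = 0.01563 hr

Final: 0.01563 hr


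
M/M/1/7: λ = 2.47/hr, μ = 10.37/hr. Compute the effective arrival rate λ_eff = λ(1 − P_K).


ρ = 0.2382; P_K = (1−ρ)ρ^7/(1−ρ^8) = 0.00003313
λ_eff = λ(1 − P_K) = 2.47·(1 − 0.00003313) = 2.47·0.999967 = 2.4699 /hr

Final: 2.4699 /hr


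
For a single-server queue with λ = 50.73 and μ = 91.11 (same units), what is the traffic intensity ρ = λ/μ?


ρ = λ/μ = 50.73/91.11 = 0.5568

Final: 0.5568


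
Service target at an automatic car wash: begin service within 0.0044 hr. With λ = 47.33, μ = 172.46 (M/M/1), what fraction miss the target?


ρ = 47.33/172.46 = 0.2744
P(Wq > t) = ρ·e^{−(μ−λ)t} = 0.2744·e^{−0.5506}
= 0.2744·0.576620 = 0.158248

Final: 0.158248


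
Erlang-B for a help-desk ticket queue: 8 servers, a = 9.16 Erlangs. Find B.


B(c,a) = (a^c/c!) / Σ_{k=0}^{c} a^k/k!
a^8/8! = 1229.258630
Σ terms (k=0..8): 1.00000 + 9.16000 + 41.95280 + 128.09588 + 293.33957 + 537.39809 + 820.42776 + 1073.58832 + 1229.25863 = 4134.221059
B = 1229.258630/4134.221059 = 0.297337

Final: 0.297337


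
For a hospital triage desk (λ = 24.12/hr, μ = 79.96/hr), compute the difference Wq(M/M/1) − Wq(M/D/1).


ρ = 24.12/79.96 = 0.3017
Wq(M/M/1) = ρ/(μ−λ) = 0.3017/55.84 = 0.005402 hr
Wq(M/D/1) = ρ/(2(μ−λ)) = 0.002701 hr
Savings = 0.005402 − 0.002701 = 0.002701 hr

Final: 0.002701 hr


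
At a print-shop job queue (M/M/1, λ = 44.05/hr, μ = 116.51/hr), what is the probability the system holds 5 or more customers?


ρ = 44.05/116.51 = 0.3781
P(N ≥ n) = ρ^n = 0.3781^5 = 0.007725

Final: 0.007725


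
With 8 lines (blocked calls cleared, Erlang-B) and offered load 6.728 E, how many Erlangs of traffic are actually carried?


B(8,6.728) = 0.163175 (Erlang-B)
Carried load = a(1 − B) = 6.728·(1 − 0.163175) = 6.728·0.836825 = 5.6302 E

Final: 5.6302 Erlangs


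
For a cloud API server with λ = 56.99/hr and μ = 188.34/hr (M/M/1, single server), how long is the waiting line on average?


ρ = 56.99/188.34 = 0.3026
Lq = ρ²/(1−ρ) = 0.09156/0.6974 = 0.1313

Final: 0.1313


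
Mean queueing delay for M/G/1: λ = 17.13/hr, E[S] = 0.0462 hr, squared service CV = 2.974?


ρ = λ·E[S] = 17.13·0.0462 = 0.7914
E[S²] = E[S]²(1+C_s²) = 0.0462²·(1+2.974) = 0.008482
Wq = λ·E[S²]/(2(1−ρ)) = 17.13·0.008482/(2·0.2086) = 0.34829 hr

Final: 0.34829 hr


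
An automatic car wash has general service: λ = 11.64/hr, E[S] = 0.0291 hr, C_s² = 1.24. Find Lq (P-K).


ρ = λ·E[S] = 11.64·0.0291 = 0.3387
Lq = ρ²(1+C_s²)/(2(1−ρ)) = 0.1147·(1+1.24)/(2·0.6613)
= 0.1147·2.2400/1.3226 = 0.19432

Final: 0.19432


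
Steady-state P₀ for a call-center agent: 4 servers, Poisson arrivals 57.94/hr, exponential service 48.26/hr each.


a = λ/μ = 57.94/48.26 = 1.2006; ρ = a/c = 0.3001
Σ_{k=0}^{3} a^k/k! (terms k=0..3) = 1.00000 + 1.20058 + 0.72070 + 0.28842 = 3.20969
Tail: a^4/(4!(1−ρ)) = 2.07761/(24·0.6999) = 0.12369
P₀ = 1/(3.20969 + 0.12369) = 1/3.33339 = 0.299995

Final: 0.299995


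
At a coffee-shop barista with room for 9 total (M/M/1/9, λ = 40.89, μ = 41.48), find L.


ρ = 40.89/41.48 = 0.9858
L = ρ[1 − (K+1)ρ^K + Kρ^(K+1)] / [(1−ρ)(1−ρ^(K+1))]
Numerator: 0.9858·(1 − 10·0.879033 + 9·0.866530) = 0.008319
Denominator: (0.01422)·(0.133470) = 0.001898
L = 0.008319/0.001898 = 4.3819

Final: 4.3819


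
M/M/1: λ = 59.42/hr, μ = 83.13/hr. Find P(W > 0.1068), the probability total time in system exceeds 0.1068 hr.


W ~ Exponential(μ−λ) for M/M/1.
μ − λ = 83.13 − 59.42 = 23.7100
P(W > t) = e^{−(μ−λ)t} = e^{−2.5322} = 0.079482

Final: 0.079482


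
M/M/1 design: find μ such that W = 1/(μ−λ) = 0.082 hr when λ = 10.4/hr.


W = 1/(μ−λ) ⇒ μ − λ = 1/W = 1/0.082 = 12.1951
μ = λ + 1/W = 10.4 + 12.1951 = 22.5951 per hr

Final: 22.5951 /hr


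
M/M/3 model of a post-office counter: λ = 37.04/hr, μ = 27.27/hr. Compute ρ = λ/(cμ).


ρ = λ/(cμ) = 37.04/(3·27.27) = 37.04/81.81 = 0.4528

Final: 0.4528


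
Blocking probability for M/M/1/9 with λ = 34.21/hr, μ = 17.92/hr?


ρ = λ/μ = 34.21/17.92 = 1.9090
P_K = (1−ρ)ρ^K/(1−ρ^(K+1)) = (-0.9090·336.771724)/(1 − 642.910751)
= -306.139028/-641.910751 = 0.476918

Final: 0.476918


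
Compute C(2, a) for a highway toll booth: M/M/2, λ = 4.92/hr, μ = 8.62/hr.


a = λ/μ = 0.5708; ρ = a/2 = 0.2854
P₀ = 0.555957 (from M/M/c formula)
C(c,a) = [a^c/(c!(1−ρ))]·P₀ = [0.32577/(2·0.7146)]·0.555957
= 0.22794·0.555957 = 0.126722

Final: 0.126722


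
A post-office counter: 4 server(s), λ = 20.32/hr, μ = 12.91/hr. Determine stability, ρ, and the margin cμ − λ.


Total capacity cμ = 4·12.91 = 51.64/hr
ρ = λ/(cμ) = 20.32/51.64 = 0.3935
Stable ⇔ ρ < 1: YES
Spare capacity = cμ − λ = 51.64 − 20.32 = 31.32/hr

Final: ρ = 0.3935; stable; margin = 31.32/hr


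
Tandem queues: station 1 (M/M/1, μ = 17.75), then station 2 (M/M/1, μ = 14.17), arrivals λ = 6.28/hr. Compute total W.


Each node sees arrival rate λ = 6.28/hr (tandem ⇒ throughput preserved).
W₁ = 1/(μ₁−λ) = 1/(17.75−6.28) = 0.08718 hr
W₂ = 1/(μ₂−λ) = 1/(14.17−6.28) = 0.12674 hr
W_total = W₁ + W₂ = 0.08718 + 0.12674 = 0.21393 hr

Final: 0.21393 hr


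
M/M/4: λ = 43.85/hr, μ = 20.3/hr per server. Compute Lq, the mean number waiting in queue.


a = λ/μ = 2.1601; ρ = a/4 = 0.5400
P₀ = 0.109348
Lq = P₀·a^c·ρ / (c!·(1−ρ)²) = 0.109348·21.77180·0.5400/(24·0.21158)
= 0.25318

Final: 0.25318


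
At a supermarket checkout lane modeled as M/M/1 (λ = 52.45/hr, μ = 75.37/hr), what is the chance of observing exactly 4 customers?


ρ = 52.45/75.37 = 0.6959
P_n = (1−ρ)·ρ^n = (1 − 0.6959)·0.6959^4 = 0.3041·0.234524 = 0.071319

Final: 0.071319


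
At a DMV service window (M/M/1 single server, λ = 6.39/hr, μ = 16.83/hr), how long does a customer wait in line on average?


ρ = 6.39/16.83 = 0.3797
Wq = ρ/(μ−λ) = 0.3797/(16.83 − 6.39) = 0.3797/10.44 = 0.03637 hr

Final: 0.03637 hr


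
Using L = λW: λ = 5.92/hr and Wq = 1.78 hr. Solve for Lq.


Lq = λWq = 5.92·1.78 = 10.5376

Final: 10.5376


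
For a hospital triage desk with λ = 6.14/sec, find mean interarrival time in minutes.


Mean interarrival time = 1/λ = 1/6.14 second = 0.16287 second
In minutes: 0.16287 × 0.0166667 = 0.002714 min

Final: 0.002714 min


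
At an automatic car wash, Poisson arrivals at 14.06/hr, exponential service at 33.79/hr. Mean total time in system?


W = 1/(μ−λ) = 1/(33.79 − 14.06) = 1/19.73 = 0.05068 hr

Final: 0.05068 hr


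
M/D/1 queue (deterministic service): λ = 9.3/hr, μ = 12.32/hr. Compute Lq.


ρ = 9.3/12.32 = 0.7549
M/D/1: Lq = ρ²/(2(1−ρ)) = 0.5698/(2·0.2451) = 1.16230

Final: 1.16230


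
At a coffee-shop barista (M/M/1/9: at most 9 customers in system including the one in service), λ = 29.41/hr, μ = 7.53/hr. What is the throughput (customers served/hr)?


ρ = 3.9057; P_K = (1−ρ)ρ^9/(1−ρ^10) = 0.743966
λ_eff = λ(1 − P_K) = 29.41·(1 − 0.743966) = 29.41·0.256034 = 7.5300 /hr

Final: 7.5300 /hr


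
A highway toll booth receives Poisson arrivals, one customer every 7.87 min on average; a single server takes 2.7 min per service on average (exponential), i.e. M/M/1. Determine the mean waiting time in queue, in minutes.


λ = 60/7.87 = 7.6239 /hr
μ = 60/2.7 = 22.2222 /hr
ρ = λ/μ = 7.6239/22.2222 = 0.3431
Wq = ρ/(μ−λ) = 0.3431/(22.2222−7.6239) = 0.02350 hr
In minutes: 0.02350·60 = 1.410 min

Final: 1.410 min


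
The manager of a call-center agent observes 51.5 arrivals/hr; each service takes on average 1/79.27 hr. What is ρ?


ρ = λ/μ = 51.5/79.27 = 0.6497

Final: 0.6497


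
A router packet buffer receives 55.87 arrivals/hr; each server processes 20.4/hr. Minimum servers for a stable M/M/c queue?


Stability requires cμ > λ ⇔ c > λ/μ.
λ/μ = 55.87/20.4 = 2.7387
Minimum integer c = ⌊2.7387⌋ + 1 = 3
Check: 3·20.4 = 61.20 > 55.87, while 2·20.4 = 40.80 ≤ 55.87

Final: 3 servers


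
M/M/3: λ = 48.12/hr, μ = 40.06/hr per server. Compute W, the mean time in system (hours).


a = 1.2012; ρ = 0.4004; P₀ = 0.293738
Lq = P₀·a^c·ρ/(c!(1−ρ)²) = 0.09450
Wq = Lq/λ = 0.09450/48.12 = 0.001964 hr
W = Wq + 1/μ = 0.001964 + 0.02496 = 0.02693 hr

Final: 0.02693 hr


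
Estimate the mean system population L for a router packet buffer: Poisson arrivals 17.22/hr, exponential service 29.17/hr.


ρ = λ/μ = 17.22/29.17 = 0.5903
L = ρ/(1−ρ) = 0.5903/(1 − 0.5903) = 0.5903/0.4097 = 1.4410

Final: 1.4410


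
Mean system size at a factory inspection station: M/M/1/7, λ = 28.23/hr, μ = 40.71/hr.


ρ = 28.23/40.71 = 0.6934
L = ρ[1 − (K+1)ρ^K + Kρ^(K+1)] / [(1−ρ)(1−ρ^(K+1))]
Numerator: 0.6934·(1 − 8·0.077102 + 7·0.053466) = 0.525242
Denominator: (0.3066)·(0.946534) = 0.290168
L = 0.525242/0.290168 = 1.8101

Final: 1.8101


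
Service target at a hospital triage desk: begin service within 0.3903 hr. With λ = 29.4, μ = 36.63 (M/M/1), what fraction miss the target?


ρ = 29.4/36.63 = 0.8026
P(Wq > t) = ρ·e^{−(μ−λ)t} = 0.8026·e^{−2.8219}
= 0.8026·0.059495 = 0.047752

Final: 0.047752


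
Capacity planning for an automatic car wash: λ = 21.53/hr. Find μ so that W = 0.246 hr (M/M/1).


W = 1/(μ−λ) ⇒ μ − λ = 1/W = 1/0.246 = 4.0650
μ = λ + 1/W = 21.53 + 4.0650 = 25.5950 per hr

Final: 25.5950 /hr


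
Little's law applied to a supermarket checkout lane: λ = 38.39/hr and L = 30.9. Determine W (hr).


W = L/λ = 30.9/38.39 = 0.8049 hr

Final: 0.8049 hr


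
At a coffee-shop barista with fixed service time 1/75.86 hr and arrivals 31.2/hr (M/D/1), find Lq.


ρ = 31.2/75.86 = 0.4113
M/D/1: Lq = ρ²/(2(1−ρ)) = 0.1692/(2·0.5887) = 0.14366

Final: 0.14366


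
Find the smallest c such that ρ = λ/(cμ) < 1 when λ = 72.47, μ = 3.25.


Stability requires cμ > λ ⇔ c > λ/μ.
λ/μ = 72.47/3.25 = 22.2985
Minimum integer c = ⌊22.2985⌋ + 1 = 23
Check: 23·3.25 = 74.75 > 72.47, while 22·3.25 = 71.50 ≤ 72.47

Final: 23 servers


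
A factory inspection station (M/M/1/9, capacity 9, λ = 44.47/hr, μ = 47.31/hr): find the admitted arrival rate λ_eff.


ρ = 0.9400; P_K = (1−ρ)ρ^9/(1−ρ^10) = 0.074502
λ_eff = λ(1 − P_K) = 44.47·(1 − 0.074502) = 44.47·0.925498 = 41.1569 /hr

Final: 41.1569 /hr


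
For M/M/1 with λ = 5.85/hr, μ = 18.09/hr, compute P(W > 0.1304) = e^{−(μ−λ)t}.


W ~ Exponential(μ−λ) for M/M/1.
μ − λ = 18.09 − 5.85 = 12.2400
P(W > t) = e^{−(μ−λ)t} = e^{−1.5961} = 0.202686

Final: 0.202686


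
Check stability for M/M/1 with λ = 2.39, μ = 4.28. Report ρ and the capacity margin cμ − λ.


Total capacity cμ = 1·4.28 = 4.28/hr
ρ = λ/(cμ) = 2.39/4.28 = 0.5584
Stable ⇔ ρ < 1: YES
Spare capacity = cμ − λ = 4.28 − 2.39 = 1.89/hr

Final: ρ = 0.5584; stable; margin = 1.89/hr


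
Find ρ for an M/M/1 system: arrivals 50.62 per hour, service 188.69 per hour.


ρ = λ/μ = 50.62/188.69 = 0.2683

Final: 0.2683


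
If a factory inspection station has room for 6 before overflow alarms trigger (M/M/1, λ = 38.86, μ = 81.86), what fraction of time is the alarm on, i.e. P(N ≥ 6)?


ρ = 38.86/81.86 = 0.4747
P(N ≥ n) = ρ^n = 0.4747^6 = 0.011444

Final: 0.011444


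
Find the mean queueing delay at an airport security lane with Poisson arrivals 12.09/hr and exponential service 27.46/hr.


ρ = 12.09/27.46 = 0.4403
Wq = ρ/(μ−λ) = 0.4403/(27.46 − 12.09) = 0.4403/15.37 = 0.02865 hr

Final: 0.02865 hr


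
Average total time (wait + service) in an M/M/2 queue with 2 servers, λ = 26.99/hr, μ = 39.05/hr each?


a = 0.6912; ρ = 0.3456; P₀ = 0.486345
Lq = P₀·a^c·ρ/(c!(1−ρ)²) = 0.09374
Wq = Lq/λ = 0.09374/26.99 = 0.003473 hr
W = Wq + 1/μ = 0.003473 + 0.02561 = 0.02908 hr

Final: 0.02908 hr


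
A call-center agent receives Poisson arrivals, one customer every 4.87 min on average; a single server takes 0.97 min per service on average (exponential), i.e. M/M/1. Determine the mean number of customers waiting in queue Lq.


λ = 60/4.87 = 12.3203 /hr
μ = 60/0.97 = 61.8557 /hr
ρ = λ/μ = 12.3203/61.8557 = 0.1992
Lq = ρ²/(1−ρ) = 0.03967/0.8008 = 0.04954

Final: 0.04954


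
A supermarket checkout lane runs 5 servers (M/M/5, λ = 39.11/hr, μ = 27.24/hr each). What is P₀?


a = λ/μ = 39.11/27.24 = 1.4358; ρ = a/c = 0.2872
Σ_{k=0}^{4} a^k/k! (terms k=0..4) = 1.00000 + 1.43576 + 1.03070 + 0.49328 + 0.17706 = 4.13679
Tail: a^5/(5!(1−ρ)) = 6.10104/(120·0.7128) = 0.07132
P₀ = 1/(4.13679 + 0.07132) = 1/4.20811 = 0.237636

Final: 0.237636


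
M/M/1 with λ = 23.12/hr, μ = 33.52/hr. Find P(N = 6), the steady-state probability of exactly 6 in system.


ρ = 23.12/33.52 = 0.6897
P_n = (1−ρ)·ρ^n = (1 − 0.6897)·0.6897^6 = 0.3103·0.107672 = 0.033407

Final: 0.033407


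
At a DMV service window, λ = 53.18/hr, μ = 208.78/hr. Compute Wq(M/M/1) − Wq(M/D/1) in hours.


ρ = 53.18/208.78 = 0.2547
Wq(M/M/1) = ρ/(μ−λ) = 0.2547/155.60 = 0.001637 hr
Wq(M/D/1) = ρ/(2(μ−λ)) = 0.0008185 hr
Savings = 0.001637 − 0.0008185 = 0.0008185 hr

Final: 0.0008185 hr


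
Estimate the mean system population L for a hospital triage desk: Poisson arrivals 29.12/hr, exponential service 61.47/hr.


ρ = λ/μ = 29.12/61.47 = 0.4737
L = ρ/(1−ρ) = 0.4737/(1 − 0.4737) = 0.4737/0.5263 = 0.9002

Final: 0.9002


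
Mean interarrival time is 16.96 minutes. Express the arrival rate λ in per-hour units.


λ = 1/(interarrival time) in consistent units.
1 hour = 60 min, so λ = 60/16.96 = 3.5377 per hour

Final: 3.5377 /hr


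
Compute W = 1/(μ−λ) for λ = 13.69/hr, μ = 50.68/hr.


W = 1/(μ−λ) = 1/(50.68 − 13.69) = 1/36.99 = 0.02703 hr

Final: 0.02703 hr


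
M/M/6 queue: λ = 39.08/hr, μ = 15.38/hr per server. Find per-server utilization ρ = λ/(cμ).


ρ = λ/(cμ) = 39.08/(6·15.38) = 39.08/92.28 = 0.4235

Final: 0.4235


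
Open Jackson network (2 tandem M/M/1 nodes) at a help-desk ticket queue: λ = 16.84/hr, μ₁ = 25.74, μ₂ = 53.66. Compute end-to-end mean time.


Each node sees arrival rate λ = 16.84/hr (tandem ⇒ throughput preserved).
W₁ = 1/(μ₁−λ) = 1/(25.74−16.84) = 0.11236 hr
W₂ = 1/(μ₂−λ) = 1/(53.66−16.84) = 0.02716 hr
W_total = W₁ + W₂ = 0.11236 + 0.02716 = 0.13952 hr

Final: 0.13952 hr


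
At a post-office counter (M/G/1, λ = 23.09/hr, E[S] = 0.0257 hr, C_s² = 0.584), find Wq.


ρ = λ·E[S] = 23.09·0.0257 = 0.5934
E[S²] = E[S]²(1+C_s²) = 0.0257²·(1+0.584) = 0.001046
Wq = λ·E[S²]/(2(1−ρ)) = 23.09·0.001046/(2·0.4066) = 0.02971 hr

Final: 0.02971 hr


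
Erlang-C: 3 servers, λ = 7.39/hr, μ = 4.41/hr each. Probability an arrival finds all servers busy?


a = λ/μ = 1.6757; ρ = a/3 = 0.5586
P₀ = 0.170751 (from M/M/c formula)
C(c,a) = [a^c/(c!(1−ρ))]·P₀ = [4.70563/(6·0.4414)]·0.170751
= 1.77670·0.170751 = 0.303373

Final: 0.303373


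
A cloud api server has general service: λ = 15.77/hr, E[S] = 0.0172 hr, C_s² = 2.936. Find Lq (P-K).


ρ = λ·E[S] = 15.77·0.0172 = 0.2712
Lq = ρ²(1+C_s²)/(2(1−ρ)) = 0.07357·(1+2.936)/(2·0.7288)
= 0.07357·3.9360/1.4575 = 0.19868

Final: 0.19868


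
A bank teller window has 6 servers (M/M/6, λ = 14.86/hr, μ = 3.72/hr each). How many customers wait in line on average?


a = λ/μ = 3.9946; ρ = a/6 = 0.6658
P₀ = 0.016788
Lq = P₀·a^c·ρ / (c!·(1−ρ)²) = 0.016788·4063.07854·0.6658/(720·0.11171)
= 0.56462

Final: 0.56462


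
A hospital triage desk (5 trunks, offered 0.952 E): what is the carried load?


B(5,0.952) = 0.002516 (Erlang-B)
Carried load = a(1 − B) = 0.952·(1 − 0.002516) = 0.952·0.997484 = 0.9496 E

Final: 0.9496 Erlangs


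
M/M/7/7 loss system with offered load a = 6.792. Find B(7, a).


B(c,a) = (a^c/c!) / Σ_{k=0}^{c} a^k/k!
a^7/7! = 132.297977
Σ terms (k=0..7): 1.00000 + 6.79200 + 23.06563 + 52.22059 + 88.67056 + 120.45009 + 136.34951 + 132.29798 = 560.846362
B = 132.297977/560.846362 = 0.235890

Final: 0.235890


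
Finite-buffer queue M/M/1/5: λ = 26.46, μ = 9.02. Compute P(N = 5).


ρ = λ/μ = 26.46/9.02 = 2.9335
P_K = (1−ρ)ρ^K/(1−ρ^(K+1)) = (-1.9335·217.228354)/(1 − 637.235283)
= -420.006928/-636.235283 = 0.660144

Final: 0.660144


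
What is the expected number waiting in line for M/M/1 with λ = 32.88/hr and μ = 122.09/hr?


ρ = 32.88/122.09 = 0.2693
Lq = ρ²/(1−ρ) = 0.07253/0.7307 = 0.09926

Final: 0.09926


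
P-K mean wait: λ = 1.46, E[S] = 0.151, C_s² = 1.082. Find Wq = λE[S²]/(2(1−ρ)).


ρ = λ·E[S] = 1.46·0.151 = 0.2205
E[S²] = E[S]²(1+C_s²) = 0.151²·(1+1.082) = 0.047472
Wq = λ·E[S²]/(2(1−ρ)) = 1.46·0.047472/(2·0.7795) = 0.04445 hr

Final: 0.04445 hr


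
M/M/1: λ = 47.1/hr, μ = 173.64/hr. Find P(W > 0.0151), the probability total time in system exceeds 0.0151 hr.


W ~ Exponential(μ−λ) for M/M/1.
μ − λ = 173.64 − 47.1 = 126.5400
P(W > t) = e^{−(μ−λ)t} = e^{−1.9108} = 0.147969

Final: 0.147969


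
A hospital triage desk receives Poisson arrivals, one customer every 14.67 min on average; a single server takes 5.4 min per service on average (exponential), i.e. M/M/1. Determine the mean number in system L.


λ = 60/14.67 = 4.0900 /hr
μ = 60/5.4 = 11.1111 /hr
ρ = λ/μ = 4.0900/11.1111 = 0.3681
L = ρ/(1−ρ) = 0.3681/0.6319 = 0.5825

Final: 0.5825


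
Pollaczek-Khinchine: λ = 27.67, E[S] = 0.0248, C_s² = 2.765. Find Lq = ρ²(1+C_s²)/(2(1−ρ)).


ρ = λ·E[S] = 27.67·0.0248 = 0.6862
Lq = ρ²(1+C_s²)/(2(1−ρ)) = 0.4709·(1+2.765)/(2·0.3138)
= 0.4709·3.7650/0.6276 = 2.82505

Final: 2.82505


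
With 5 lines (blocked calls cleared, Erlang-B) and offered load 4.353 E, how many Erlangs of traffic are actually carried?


B(5,4.353) = 0.230280 (Erlang-B)
Carried load = a(1 − B) = 4.353·(1 − 0.230280) = 4.353·0.769720 = 3.3506 E

Final: 3.3506 Erlangs


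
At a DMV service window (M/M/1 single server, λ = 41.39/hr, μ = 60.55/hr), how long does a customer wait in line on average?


ρ = 41.39/60.55 = 0.6836
Wq = ρ/(μ−λ) = 0.6836/(60.55 − 41.39) = 0.6836/19.16 = 0.03568 hr

Final: 0.03568 hr


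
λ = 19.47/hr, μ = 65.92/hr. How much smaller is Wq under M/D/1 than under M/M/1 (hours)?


ρ = 19.47/65.92 = 0.2954
Wq(M/M/1) = ρ/(μ−λ) = 0.2954/46.45 = 0.006359 hr
Wq(M/D/1) = ρ/(2(μ−λ)) = 0.003179 hr
Savings = 0.006359 − 0.003179 = 0.003179 hr

Final: 0.003179 hr
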